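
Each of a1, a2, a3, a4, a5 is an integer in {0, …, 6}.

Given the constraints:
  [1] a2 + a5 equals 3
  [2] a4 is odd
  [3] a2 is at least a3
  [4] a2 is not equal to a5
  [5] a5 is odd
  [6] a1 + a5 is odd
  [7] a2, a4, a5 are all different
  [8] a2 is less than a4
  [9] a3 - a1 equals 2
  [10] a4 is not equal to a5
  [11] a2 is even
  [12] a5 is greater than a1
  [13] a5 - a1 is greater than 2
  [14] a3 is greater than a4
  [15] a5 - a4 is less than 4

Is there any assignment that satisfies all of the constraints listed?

Constraints 3, 8, and 14 give a4 < a3, a3 ≤ a2, a2 < a4. Chaining: a4 < a3 ≤ a2 < a4, which forces a4 < a4 — impossible.

Unsatisfiable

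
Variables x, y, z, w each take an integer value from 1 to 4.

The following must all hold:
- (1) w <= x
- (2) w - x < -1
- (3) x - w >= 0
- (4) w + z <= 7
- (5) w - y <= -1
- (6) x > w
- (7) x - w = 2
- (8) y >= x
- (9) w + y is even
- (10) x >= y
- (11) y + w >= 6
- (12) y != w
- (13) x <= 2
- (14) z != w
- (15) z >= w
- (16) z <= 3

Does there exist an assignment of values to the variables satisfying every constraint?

Unsatisfiable

From constraints 10 and 13: y ≤ x ≤ 2. From constraints 15 and 16: w ≤ z ≤ 3. Hence y + w ≤ 5. But constraint 11 requires y + w ≥ 6, and 6 > 5. Contradiction.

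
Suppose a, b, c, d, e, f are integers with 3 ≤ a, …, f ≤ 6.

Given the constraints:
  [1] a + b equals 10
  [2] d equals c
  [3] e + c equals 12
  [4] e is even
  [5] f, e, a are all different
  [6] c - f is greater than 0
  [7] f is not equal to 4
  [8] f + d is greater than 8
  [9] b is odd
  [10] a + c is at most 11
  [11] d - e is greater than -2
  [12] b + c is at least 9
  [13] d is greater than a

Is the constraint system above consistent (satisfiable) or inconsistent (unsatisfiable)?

One satisfying assignment is a = 5, b = 5, c = 6, d = 6, e = 6, f = 3.
For the less obvious constraints — constraint 1: a + b = 10; constraint 3: e + c = 12; constraint 6: c - f = 3 — and the others hold by inspection.

Satisfiable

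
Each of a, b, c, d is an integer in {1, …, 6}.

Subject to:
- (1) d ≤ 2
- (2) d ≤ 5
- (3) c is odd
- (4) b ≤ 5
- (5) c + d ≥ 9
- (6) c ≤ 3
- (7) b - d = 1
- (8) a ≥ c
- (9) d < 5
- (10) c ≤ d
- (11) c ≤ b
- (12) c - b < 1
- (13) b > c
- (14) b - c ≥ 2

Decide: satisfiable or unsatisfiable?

From constraints 4 and 11: c ≤ b ≤ 5. From constraint 1: d ≤ 2. Hence c + d ≤ 7. But constraint 5 requires c + d ≥ 9, and 9 > 7. Contradiction.

Unsatisfiable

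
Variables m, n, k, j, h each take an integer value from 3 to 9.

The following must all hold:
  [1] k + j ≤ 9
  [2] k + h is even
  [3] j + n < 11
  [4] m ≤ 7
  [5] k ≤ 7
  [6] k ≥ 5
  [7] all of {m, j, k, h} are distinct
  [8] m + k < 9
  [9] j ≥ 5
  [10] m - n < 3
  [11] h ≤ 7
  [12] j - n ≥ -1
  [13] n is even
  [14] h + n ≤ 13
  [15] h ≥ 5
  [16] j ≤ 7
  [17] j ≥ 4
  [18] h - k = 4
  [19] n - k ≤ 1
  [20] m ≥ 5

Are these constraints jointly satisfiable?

Unsatisfiable

Constraints 4, 5, 6, 9, 11, 15, 16, and 20 confine each of m, j, k, h to the 3 values {5, …, 7}.
Constraint 7 requires all 4 of them to be distinct, but only 3 values are available — impossible by the pigeonhole principle.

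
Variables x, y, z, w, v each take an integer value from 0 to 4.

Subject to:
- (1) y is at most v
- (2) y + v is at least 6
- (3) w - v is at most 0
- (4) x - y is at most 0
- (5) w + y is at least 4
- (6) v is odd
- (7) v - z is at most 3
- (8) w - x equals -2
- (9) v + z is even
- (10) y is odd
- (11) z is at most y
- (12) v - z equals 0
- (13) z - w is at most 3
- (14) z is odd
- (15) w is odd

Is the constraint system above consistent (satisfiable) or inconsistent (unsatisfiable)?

Satisfiable

Setting (x, y, z, w, v) = (3, 3, 3, 1, 3) satisfies everything: constraint 2: y + v = 6; constraint 3: w - v = -2, and the others follow.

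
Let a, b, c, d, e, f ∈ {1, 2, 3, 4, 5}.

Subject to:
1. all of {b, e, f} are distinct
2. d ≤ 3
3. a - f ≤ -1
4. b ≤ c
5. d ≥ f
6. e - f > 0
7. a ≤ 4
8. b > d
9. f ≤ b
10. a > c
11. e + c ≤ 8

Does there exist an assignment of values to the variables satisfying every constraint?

Constraints 3, 4, 5, 8, and 10 give c < a, a < f, f ≤ d, d < b, b ≤ c. Chaining: c < a < f ≤ d < b ≤ c, which forces c < c — impossible.

Unsatisfiable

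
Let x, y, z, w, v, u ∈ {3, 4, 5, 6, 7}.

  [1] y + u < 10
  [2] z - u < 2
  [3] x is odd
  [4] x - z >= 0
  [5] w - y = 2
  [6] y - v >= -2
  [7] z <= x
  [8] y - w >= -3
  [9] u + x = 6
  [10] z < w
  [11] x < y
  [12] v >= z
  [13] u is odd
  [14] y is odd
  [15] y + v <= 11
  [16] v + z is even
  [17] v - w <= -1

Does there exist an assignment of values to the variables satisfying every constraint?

One satisfying assignment is x = 3, y = 5, z = 3, w = 7, v = 5, u = 3.
For the less obvious constraints — constraint 1: y + u = 8; constraint 2: z - u = 0 — and the others hold by inspection.

Satisfiable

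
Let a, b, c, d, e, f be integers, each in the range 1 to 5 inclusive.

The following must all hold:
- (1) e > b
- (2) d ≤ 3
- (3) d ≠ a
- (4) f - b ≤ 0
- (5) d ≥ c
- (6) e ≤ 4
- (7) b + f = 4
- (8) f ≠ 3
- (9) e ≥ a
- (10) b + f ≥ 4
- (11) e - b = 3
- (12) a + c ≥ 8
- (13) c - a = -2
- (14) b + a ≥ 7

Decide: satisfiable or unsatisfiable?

From constraints 6 and 9: a ≤ e ≤ 4. From constraints 2 and 5: c ≤ d ≤ 3. Hence a + c ≤ 7. But constraint 12 requires a + c ≥ 8, and 8 > 7. Contradiction.

Unsatisfiable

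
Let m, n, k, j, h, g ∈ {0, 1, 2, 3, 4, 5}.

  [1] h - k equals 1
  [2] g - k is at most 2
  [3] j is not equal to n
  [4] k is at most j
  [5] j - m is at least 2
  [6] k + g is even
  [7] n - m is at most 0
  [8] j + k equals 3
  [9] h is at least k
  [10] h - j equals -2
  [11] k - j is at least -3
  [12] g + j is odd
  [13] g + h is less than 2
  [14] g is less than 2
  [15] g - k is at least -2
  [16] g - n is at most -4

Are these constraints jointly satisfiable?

Unsatisfiable

Constraints 5, 7, 11, 15, and 16 give g − k ≥ -2, k − j ≥ -3, j − m ≥ 2, m − n ≥ 0, n − g ≥ 4.
Adding all 5 inequalities: the left sides telescope to 0, and the right sides sum to (-2) + (-3) + 2 + 0 + 4 = 1. So 0 ≥ 1, which is false.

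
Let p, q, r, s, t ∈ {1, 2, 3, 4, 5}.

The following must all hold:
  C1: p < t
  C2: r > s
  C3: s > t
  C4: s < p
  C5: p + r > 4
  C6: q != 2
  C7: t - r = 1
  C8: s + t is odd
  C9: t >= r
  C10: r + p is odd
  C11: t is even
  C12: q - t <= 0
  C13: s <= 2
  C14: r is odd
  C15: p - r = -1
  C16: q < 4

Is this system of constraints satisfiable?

Constraints 1, 3, and 4 give s < p, p < t, t < s. Chaining: s < p < t < s, which forces s < s — impossible.

Unsatisfiable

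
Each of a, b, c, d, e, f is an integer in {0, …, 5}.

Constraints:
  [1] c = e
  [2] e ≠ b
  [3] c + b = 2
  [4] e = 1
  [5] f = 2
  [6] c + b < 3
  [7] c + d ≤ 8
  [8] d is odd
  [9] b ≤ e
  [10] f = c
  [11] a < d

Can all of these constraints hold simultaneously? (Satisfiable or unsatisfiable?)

Unsatisfiable

Constraint 5 fixes f = 2 and constraint 4 fixes e = 1. Constraints 1 and 10 give f = c = e, so f = e. But 2 ≠ 1 — contradiction.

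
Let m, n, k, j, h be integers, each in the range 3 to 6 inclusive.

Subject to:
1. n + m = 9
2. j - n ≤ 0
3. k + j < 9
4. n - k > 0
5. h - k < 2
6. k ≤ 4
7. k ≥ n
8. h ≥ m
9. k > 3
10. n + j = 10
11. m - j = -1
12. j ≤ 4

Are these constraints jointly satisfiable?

Unsatisfiable

From constraints 6 and 7: n ≤ k ≤ 4. From constraint 12: j ≤ 4. Hence n + j ≤ 8. But constraint 10 requires n + j = 10, and 10 > 8. Contradiction.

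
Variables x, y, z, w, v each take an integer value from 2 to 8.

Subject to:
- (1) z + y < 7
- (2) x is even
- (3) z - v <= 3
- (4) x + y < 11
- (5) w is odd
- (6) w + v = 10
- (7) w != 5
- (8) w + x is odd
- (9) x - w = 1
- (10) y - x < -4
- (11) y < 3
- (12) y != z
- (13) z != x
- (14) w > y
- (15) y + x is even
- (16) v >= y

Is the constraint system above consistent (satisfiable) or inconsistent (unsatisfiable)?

Satisfiable

Try x = 8, y = 2, z = 4, w = 7, v = 3.
Check constraint 1: z + y = 6; constraint 3: z - v = 1. The remaining constraints are straightforward to verify.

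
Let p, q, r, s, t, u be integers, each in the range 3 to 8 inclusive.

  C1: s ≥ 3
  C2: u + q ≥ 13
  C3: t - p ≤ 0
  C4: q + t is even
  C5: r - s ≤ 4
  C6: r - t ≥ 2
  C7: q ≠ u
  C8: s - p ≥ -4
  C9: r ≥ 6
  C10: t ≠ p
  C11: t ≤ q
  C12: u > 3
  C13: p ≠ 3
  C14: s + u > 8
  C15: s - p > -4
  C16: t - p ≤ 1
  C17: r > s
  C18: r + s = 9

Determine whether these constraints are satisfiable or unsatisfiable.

Satisfiable

One satisfying assignment is p = 6, q = 8, r = 6, s = 3, t = 4, u = 6.
For the less obvious constraints — constraint 2: u + q = 14; constraint 3: t - p = -2; constraint 5: r - s = 3 — and the others hold by inspection.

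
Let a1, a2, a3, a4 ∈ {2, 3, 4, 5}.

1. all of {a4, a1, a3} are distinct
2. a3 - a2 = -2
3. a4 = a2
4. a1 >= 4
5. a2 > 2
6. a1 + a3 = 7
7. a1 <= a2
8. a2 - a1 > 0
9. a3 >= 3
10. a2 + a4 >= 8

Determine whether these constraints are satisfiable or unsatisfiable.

Satisfiable

Try a1 = 4, a2 = 5, a3 = 3, a4 = 5.
Check constraint 2: a3 - a2 = -2; constraint 6: a1 + a3 = 7; constraint 8: a2 - a1 = 1. The remaining constraints are straightforward to verify.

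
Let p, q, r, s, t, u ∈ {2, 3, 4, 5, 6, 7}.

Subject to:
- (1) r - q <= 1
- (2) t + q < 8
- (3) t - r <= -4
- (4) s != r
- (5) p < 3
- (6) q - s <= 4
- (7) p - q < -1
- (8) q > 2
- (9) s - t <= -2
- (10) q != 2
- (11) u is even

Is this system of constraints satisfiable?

Constraints 1, 3, 6, and 9 give q − r ≥ -1, r − t ≥ 4, t − s ≥ 2, s − q ≥ -4.
Adding all 4 inequalities: the left sides telescope to 0, and the right sides sum to (-1) + 4 + 2 + (-4) = 1. So 0 ≥ 1, which is false.

Unsatisfiable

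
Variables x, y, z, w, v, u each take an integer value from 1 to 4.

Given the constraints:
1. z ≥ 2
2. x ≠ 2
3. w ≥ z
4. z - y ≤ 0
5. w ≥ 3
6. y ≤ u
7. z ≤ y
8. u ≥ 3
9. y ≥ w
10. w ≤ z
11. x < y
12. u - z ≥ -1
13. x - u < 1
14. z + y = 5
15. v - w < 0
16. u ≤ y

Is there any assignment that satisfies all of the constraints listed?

Unsatisfiable

From constraints 5 and 10: z ≥ w ≥ 3. From constraints 8 and 16: y ≥ u ≥ 3. Hence z + y ≥ 6. But constraint 14 requires z + y = 5, and 5 < 6. Contradiction.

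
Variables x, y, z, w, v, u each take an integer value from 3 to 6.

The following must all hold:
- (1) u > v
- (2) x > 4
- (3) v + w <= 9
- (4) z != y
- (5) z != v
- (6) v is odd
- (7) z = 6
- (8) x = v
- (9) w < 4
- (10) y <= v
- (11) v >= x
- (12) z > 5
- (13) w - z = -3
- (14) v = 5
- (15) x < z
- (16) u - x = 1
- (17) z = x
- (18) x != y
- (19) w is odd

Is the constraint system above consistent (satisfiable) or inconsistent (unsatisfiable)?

Unsatisfiable

Constraint 7 fixes z = 6 and constraint 14 fixes v = 5. Constraints 8 and 17 give z = x = v, so z = v. But 6 ≠ 5 — contradiction.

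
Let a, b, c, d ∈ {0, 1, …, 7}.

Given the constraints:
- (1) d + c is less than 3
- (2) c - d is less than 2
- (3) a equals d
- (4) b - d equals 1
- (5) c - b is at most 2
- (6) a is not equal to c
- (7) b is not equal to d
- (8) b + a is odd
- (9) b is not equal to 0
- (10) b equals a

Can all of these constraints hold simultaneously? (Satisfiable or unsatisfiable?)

From constraints 3 and 10, b = a = d, so b = d. But constraint 7 says b ≠ d. Contradiction.

Unsatisfiable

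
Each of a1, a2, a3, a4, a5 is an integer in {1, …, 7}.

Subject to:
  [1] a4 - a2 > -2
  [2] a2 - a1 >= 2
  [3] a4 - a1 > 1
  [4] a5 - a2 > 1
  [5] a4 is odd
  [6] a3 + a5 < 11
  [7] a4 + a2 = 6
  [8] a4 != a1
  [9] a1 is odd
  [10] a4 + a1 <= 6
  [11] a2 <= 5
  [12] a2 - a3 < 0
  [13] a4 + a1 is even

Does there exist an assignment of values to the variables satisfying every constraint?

Satisfiable

One satisfying assignment is a1 = 1, a2 = 3, a3 = 4, a4 = 3, a5 = 6.
For the less obvious constraints — constraint 1: a4 - a2 = 0; constraint 2: a2 - a1 = 2 — and the others hold by inspection.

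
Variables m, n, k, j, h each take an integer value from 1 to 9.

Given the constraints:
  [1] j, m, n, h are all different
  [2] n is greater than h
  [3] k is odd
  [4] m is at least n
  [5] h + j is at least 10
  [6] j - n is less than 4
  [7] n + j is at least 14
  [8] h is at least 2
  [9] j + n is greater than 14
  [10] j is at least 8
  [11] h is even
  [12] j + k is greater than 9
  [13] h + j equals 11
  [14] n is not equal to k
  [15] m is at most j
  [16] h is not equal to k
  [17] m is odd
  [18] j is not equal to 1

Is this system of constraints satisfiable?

Setting (m, n, k, j, h) = (7, 6, 3, 9, 2) satisfies everything: constraint 5: h + j = 11; constraint 6: j - n = 3, and the others follow.

Satisfiable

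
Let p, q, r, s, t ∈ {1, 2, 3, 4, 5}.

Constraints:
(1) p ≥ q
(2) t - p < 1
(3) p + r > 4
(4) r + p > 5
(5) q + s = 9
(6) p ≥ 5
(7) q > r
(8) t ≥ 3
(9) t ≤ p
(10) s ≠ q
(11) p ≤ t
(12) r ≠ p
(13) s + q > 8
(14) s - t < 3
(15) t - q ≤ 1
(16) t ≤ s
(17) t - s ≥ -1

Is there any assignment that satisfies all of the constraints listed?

Satisfiable

The assignment p = 5, q = 4, r = 2, s = 5, t = 5 works:
  constraint 2 holds since t - p = 0.
  constraint 3 holds since p + r = 7.
The rest check out directly.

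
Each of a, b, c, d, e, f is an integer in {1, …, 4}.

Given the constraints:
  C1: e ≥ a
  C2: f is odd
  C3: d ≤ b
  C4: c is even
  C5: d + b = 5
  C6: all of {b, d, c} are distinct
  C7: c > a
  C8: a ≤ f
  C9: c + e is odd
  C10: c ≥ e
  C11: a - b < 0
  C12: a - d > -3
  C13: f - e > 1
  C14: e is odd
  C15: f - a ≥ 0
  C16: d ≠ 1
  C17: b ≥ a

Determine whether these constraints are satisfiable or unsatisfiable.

Take a = 1, b = 3, c = 4, d = 2, e = 1, f = 3. Then constraint 5: d + b = 5; constraint 11: a - b = -2; constraint 12: a - d = -1, and every other listed constraint is also met.

Satisfiable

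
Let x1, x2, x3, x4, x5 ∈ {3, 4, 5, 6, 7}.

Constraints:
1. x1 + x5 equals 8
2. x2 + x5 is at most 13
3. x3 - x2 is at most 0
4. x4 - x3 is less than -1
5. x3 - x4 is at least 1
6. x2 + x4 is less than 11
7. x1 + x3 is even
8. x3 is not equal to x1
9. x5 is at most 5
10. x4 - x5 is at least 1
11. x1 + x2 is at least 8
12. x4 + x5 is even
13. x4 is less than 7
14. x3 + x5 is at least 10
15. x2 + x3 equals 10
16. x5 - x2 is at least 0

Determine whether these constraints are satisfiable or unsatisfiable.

Unsatisfiable

Constraints 3, 5, 10, and 16 give x4 − x5 ≥ 1, x5 − x2 ≥ 0, x2 − x3 ≥ 0, x3 − x4 ≥ 1.
Adding all 4 inequalities: the left sides telescope to 0, and the right sides sum to 1 + 0 + 0 + 1 = 2. So 0 ≥ 2, which is false.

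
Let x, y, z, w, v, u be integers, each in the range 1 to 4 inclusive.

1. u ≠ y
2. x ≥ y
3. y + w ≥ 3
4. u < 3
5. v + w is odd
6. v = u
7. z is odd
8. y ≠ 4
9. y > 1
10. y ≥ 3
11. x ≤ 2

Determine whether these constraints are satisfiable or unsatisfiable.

Unsatisfiable

From constraint 10: y ≥ 3. From constraints 2 and 11: y ≤ x and x ≤ 2, so y ≤ 2. But 2 < 3, so no value of y works.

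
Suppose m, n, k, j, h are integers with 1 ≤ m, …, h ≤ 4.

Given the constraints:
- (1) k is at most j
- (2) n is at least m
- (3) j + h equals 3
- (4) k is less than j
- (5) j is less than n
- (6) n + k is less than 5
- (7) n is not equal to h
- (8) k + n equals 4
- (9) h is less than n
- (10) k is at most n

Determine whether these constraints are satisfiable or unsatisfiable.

One satisfying assignment is m = 3, n = 3, k = 1, j = 2, h = 1.
For the less obvious constraints — constraint 3: j + h = 3; constraint 6: n + k = 4; constraint 8: k + n = 4 — and the others hold by inspection.

Satisfiable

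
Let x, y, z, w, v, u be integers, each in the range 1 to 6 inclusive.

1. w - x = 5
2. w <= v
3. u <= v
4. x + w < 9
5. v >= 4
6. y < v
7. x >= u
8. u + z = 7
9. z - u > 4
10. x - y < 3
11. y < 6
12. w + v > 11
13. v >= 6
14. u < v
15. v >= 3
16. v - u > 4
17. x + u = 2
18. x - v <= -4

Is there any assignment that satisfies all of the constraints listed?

Try x = 1, y = 1, z = 6, w = 6, v = 6, u = 1.
Check constraint 1: w - x = 5; constraint 4: x + w = 7. The remaining constraints are straightforward to verify.

Satisfiable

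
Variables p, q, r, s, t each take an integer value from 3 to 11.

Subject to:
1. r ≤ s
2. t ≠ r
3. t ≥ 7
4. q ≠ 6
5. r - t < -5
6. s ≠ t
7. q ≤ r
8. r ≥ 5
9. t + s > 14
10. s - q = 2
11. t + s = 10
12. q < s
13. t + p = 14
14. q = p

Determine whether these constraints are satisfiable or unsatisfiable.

From constraint 3: t ≥ 7. From constraints 1 and 8: s ≥ r ≥ 5. Hence t + s ≥ 12. But constraint 11 requires t + s = 10, and 10 < 12. Contradiction.

Unsatisfiable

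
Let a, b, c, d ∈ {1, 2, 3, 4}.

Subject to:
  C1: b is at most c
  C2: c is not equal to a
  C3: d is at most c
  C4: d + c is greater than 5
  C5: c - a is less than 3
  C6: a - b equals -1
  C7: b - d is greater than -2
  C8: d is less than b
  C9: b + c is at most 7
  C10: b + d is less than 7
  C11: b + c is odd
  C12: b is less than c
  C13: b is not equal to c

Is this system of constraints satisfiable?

Satisfiable

The assignment a = 2, b = 3, c = 4, d = 2 works:
  constraint 4 holds since d + c = 6.
  constraint 5 holds since c - a = 2.
  constraint 6 holds since a - b = -1.
The rest check out directly.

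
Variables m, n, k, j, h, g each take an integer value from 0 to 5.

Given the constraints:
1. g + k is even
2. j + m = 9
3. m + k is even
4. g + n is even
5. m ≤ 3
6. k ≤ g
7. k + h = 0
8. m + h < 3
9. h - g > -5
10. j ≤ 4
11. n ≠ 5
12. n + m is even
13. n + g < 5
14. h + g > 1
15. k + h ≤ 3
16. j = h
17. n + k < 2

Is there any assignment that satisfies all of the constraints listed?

From constraint 10: j ≤ 4. From constraint 5: m ≤ 3. Hence j + m ≤ 7. But constraint 2 requires j + m = 9, and 9 > 7. Contradiction.

Unsatisfiable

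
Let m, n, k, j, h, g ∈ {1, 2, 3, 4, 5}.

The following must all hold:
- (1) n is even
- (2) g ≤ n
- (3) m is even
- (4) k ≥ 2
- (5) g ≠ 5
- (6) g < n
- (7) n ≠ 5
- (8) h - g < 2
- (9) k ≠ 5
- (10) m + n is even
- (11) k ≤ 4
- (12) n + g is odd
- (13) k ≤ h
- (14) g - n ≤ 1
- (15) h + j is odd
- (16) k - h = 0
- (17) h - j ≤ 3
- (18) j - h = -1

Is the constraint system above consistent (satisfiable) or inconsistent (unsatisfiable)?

Satisfiable

The assignment m = 4, n = 2, k = 2, j = 1, h = 2, g = 1 works:
  constraint 8 holds since h - g = 1.
  constraint 14 holds since g - n = -1.
The rest check out directly.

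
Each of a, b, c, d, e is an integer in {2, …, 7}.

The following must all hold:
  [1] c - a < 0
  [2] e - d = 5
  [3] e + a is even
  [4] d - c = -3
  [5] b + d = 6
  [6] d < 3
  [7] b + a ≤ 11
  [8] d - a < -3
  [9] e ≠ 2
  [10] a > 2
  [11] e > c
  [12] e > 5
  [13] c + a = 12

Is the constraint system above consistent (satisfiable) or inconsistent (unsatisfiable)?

Take a = 7, b = 4, c = 5, d = 2, e = 7. Then constraint 1: c - a = -2; constraint 2: e - d = 5; constraint 4: d - c = -3, and every other listed constraint is also met.

Satisfiable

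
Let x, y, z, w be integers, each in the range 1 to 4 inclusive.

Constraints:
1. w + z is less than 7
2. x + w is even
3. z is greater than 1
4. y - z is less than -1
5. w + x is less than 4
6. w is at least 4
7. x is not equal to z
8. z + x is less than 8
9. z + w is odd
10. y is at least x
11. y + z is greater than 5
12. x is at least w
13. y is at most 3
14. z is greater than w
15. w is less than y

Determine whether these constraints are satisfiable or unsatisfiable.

From constraints 6 and 12: x ≥ w and w ≥ 4, so x ≥ 4. From constraints 10 and 13: x ≤ y and y ≤ 3, so x ≤ 3. But 3 < 4, so no value of x works.

Unsatisfiable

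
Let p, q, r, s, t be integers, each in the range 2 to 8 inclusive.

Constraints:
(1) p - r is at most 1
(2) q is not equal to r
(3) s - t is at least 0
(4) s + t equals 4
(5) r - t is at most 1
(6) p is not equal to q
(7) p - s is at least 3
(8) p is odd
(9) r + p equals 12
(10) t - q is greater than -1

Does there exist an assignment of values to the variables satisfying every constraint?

Constraints 1, 3, 5, and 7 give p − s ≥ 3, s − t ≥ 0, t − r ≥ -1, r − p ≥ -1.
Adding all 4 inequalities: the left sides telescope to 0, and the right sides sum to 3 + 0 + (-1) + (-1) = 1. So 0 ≥ 1, which is false.

Unsatisfiable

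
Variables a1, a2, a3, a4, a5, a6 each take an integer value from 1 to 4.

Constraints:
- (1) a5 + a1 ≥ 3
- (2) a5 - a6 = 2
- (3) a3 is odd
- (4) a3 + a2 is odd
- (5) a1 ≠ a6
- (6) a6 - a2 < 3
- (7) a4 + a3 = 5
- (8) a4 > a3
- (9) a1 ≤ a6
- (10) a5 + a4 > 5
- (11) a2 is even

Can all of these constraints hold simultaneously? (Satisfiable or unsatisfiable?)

Take a1 = 1, a2 = 2, a3 = 1, a4 = 4, a5 = 4, a6 = 2. Then constraint 1: a5 + a1 = 5; constraint 2: a5 - a6 = 2; constraint 6: a6 - a2 = 0, and every other listed constraint is also met.

Satisfiable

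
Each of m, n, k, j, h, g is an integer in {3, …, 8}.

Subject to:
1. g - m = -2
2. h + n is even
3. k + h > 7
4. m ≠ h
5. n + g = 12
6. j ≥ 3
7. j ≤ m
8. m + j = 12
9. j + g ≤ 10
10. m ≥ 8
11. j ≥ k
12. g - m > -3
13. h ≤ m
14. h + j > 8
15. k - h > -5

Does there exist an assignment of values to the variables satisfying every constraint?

The assignment m = 8, n = 6, k = 4, j = 4, h = 6, g = 6 works:
  constraint 1 holds since g - m = -2.
  constraint 3 holds since k + h = 10.
The rest check out directly.

Satisfiable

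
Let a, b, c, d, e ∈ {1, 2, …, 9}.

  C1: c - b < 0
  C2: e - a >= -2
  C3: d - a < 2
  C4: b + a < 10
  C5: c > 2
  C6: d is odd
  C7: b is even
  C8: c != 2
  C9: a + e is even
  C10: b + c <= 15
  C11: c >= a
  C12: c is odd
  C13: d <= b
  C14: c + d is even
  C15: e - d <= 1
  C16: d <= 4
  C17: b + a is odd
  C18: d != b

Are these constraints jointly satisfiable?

The assignment a = 1, b = 8, c = 7, d = 1, e = 1 works:
  constraint 1 holds since c - b = -1.
  constraint 2 holds since e - a = 0.
The rest check out directly.

Satisfiable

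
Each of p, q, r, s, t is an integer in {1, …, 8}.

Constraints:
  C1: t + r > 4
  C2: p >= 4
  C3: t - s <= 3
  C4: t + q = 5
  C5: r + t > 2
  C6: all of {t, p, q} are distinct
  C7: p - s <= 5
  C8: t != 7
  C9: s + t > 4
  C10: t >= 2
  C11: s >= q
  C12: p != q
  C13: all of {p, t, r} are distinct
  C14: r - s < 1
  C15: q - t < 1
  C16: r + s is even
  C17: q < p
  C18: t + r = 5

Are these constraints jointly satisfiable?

Setting (p, q, r, s, t) = (5, 2, 2, 2, 3) satisfies everything: constraint 1: t + r = 5; constraint 3: t - s = 1, and the others follow.

Satisfiable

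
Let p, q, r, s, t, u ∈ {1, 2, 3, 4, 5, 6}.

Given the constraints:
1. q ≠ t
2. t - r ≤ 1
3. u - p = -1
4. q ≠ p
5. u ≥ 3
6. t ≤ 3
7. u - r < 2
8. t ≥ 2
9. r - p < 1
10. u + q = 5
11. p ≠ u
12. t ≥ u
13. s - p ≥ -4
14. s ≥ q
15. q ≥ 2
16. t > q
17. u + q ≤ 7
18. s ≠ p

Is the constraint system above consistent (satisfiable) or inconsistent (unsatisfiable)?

Satisfiable

One satisfying assignment is p = 4, q = 2, r = 3, s = 3, t = 3, u = 3.
For the less obvious constraints — constraint 2: t - r = 0; constraint 3: u - p = -1 — and the others hold by inspection.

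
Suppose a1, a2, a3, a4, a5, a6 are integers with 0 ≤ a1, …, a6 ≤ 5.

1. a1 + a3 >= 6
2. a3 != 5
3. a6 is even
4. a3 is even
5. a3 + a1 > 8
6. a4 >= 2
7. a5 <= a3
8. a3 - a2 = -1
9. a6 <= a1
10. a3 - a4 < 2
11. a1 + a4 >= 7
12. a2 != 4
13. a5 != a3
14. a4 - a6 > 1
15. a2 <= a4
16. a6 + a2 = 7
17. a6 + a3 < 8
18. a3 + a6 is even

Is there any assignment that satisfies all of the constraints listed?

Satisfiable

Setting (a1, a2, a3, a4, a5, a6) = (5, 5, 4, 5, 1, 2) satisfies everything: constraint 1: a1 + a3 = 9; constraint 5: a3 + a1 = 9, and the others follow.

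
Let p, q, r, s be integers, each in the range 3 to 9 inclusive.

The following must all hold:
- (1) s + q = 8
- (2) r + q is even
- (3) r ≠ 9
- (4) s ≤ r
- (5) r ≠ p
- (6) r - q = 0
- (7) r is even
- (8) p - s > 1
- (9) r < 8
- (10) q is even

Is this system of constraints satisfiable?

Satisfiable

Setting (p, q, r, s) = (8, 4, 4, 4) satisfies everything: constraint 1: s + q = 8; constraint 6: r - q = 0; constraint 8: p - s = 4, and the others follow.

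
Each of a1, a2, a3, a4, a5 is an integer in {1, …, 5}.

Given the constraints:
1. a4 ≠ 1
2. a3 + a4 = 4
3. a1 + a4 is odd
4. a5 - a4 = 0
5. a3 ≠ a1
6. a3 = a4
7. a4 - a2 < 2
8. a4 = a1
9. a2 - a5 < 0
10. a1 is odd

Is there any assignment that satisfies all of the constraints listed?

From constraints 6 and 8, a3 = a4 = a1, so a3 = a1. But constraint 5 says a3 ≠ a1. Contradiction.

Unsatisfiable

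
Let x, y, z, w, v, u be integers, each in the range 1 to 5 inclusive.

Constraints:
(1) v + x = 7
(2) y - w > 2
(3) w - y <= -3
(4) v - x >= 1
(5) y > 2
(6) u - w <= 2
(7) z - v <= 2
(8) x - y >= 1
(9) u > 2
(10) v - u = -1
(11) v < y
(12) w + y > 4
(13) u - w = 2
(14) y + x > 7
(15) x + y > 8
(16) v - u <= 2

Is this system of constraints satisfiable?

Unsatisfiable

Constraints 3, 4, 6, 8, and 16 give u − v ≥ -2, v − x ≥ 1, x − y ≥ 1, y − w ≥ 3, w − u ≥ -2.
Adding all 5 inequalities: the left sides telescope to 0, and the right sides sum to (-2) + 1 + 1 + 3 + (-2) = 1. So 0 ≥ 1, which is false.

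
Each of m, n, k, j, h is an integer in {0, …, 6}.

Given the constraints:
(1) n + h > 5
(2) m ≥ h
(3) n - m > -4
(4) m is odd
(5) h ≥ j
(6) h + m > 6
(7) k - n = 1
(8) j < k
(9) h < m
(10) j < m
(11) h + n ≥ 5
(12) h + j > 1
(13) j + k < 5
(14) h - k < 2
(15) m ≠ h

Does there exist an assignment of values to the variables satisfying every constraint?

One satisfying assignment is m = 5, n = 3, k = 4, j = 0, h = 3.
For the less obvious constraints — constraint 1: n + h = 6; constraint 3: n - m = -2; constraint 6: h + m = 8 — and the others hold by inspection.

Satisfiable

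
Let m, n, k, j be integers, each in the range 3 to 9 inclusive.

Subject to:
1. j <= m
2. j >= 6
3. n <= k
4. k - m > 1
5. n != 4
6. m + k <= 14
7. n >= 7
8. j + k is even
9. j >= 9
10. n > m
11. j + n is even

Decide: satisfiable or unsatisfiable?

From constraints 1 and 9: m ≥ j ≥ 9. From constraints 3 and 7: k ≥ n ≥ 7. Hence m + k ≥ 16. But constraint 6 requires m + k ≤ 14, and 14 < 16. Contradiction.

Unsatisfiable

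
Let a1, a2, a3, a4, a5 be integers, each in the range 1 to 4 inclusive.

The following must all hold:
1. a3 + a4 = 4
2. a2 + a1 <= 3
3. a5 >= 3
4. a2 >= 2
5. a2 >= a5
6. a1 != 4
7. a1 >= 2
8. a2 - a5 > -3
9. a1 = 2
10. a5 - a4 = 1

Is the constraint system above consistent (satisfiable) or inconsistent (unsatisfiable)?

From constraints 3 and 5: a2 ≥ a5 ≥ 3. From constraint 7: a1 ≥ 2. Hence a2 + a1 ≥ 5. But constraint 2 requires a2 + a1 ≤ 3, and 3 < 5. Contradiction.

Unsatisfiable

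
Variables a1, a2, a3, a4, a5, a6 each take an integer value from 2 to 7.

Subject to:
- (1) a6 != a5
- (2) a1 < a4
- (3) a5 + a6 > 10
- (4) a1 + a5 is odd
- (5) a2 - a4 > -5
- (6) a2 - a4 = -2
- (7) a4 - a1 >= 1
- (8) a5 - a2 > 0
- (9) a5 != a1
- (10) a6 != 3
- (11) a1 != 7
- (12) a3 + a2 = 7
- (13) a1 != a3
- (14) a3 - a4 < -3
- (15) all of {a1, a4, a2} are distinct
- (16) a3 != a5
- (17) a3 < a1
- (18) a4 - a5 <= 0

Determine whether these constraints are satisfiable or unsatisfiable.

Take a1 = 6, a2 = 5, a3 = 2, a4 = 7, a5 = 7, a6 = 5. Then constraint 3: a5 + a6 = 12; constraint 5: a2 - a4 = -2; constraint 6: a2 - a4 = -2, and every other listed constraint is also met.

Satisfiable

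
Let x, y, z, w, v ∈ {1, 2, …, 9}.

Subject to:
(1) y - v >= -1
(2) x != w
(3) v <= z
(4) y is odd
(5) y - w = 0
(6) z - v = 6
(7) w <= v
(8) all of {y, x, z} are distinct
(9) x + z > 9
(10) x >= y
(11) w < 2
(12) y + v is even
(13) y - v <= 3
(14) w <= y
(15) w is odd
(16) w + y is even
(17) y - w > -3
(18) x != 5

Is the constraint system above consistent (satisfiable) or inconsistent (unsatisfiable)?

Satisfiable

The assignment x = 3, y = 1, z = 7, w = 1, v = 1 works:
  constraint 1 holds since y - v = 0.
  constraint 5 holds since y - w = 0.
  constraint 6 holds since z - v = 6.
The rest check out directly.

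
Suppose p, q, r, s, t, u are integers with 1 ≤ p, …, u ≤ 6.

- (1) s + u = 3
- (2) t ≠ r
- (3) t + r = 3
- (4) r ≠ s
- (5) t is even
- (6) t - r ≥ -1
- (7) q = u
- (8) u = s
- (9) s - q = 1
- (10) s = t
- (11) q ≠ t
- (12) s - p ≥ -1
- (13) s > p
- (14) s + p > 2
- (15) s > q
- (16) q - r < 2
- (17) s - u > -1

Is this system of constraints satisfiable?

From constraints 7, 8, and 10, q = u = s = t, so q = t. But constraint 11 says q ≠ t. Contradiction.

Unsatisfiable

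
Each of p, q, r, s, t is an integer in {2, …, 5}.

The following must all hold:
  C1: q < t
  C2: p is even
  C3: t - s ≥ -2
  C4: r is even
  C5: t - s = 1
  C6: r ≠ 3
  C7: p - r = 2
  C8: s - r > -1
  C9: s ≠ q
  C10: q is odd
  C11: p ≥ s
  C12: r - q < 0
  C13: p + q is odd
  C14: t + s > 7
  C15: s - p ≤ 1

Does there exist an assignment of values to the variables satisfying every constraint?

Try p = 4, q = 3, r = 2, s = 4, t = 5.
Check constraint 3: t - s = 1; constraint 5: t - s = 1. The remaining constraints are straightforward to verify.

Satisfiable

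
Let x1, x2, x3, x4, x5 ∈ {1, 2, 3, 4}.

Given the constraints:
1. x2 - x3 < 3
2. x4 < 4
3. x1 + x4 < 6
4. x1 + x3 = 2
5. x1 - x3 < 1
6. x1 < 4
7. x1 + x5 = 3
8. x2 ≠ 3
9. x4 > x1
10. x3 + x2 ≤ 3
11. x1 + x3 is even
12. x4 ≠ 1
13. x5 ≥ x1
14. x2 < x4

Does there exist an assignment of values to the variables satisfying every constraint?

Take x1 = 1, x2 = 2, x3 = 1, x4 = 3, x5 = 2. Then constraint 1: x2 - x3 = 1; constraint 3: x1 + x4 = 4, and every other listed constraint is also met.

Satisfiable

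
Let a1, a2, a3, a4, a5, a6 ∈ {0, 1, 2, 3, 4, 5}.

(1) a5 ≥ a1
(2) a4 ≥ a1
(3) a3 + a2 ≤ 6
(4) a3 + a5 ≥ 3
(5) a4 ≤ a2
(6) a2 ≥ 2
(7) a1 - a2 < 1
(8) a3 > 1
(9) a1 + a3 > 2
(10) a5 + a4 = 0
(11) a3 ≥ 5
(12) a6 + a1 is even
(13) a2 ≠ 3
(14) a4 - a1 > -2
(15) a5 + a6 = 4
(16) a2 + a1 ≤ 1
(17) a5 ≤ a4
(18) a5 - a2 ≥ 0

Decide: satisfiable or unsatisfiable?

Unsatisfiable

From constraint 11: a3 ≥ 5. From constraint 6: a2 ≥ 2. Hence a3 + a2 ≥ 7. But constraint 3 requires a3 + a2 ≤ 6, and 6 < 7. Contradiction.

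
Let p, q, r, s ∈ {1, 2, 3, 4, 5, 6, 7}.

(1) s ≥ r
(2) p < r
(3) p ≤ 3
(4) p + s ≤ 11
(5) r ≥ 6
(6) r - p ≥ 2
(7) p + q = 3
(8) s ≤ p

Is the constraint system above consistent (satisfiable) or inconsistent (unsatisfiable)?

From constraints 1 and 5: s ≥ r and r ≥ 6, so s ≥ 6. From constraints 3 and 8: s ≤ p and p ≤ 3, so s ≤ 3. But 3 < 6, so no value of s works.

Unsatisfiable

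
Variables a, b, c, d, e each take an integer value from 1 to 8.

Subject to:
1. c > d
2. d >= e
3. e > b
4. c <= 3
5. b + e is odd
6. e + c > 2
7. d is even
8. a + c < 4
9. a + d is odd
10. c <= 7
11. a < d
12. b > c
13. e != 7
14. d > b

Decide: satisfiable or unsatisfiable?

Unsatisfiable

Constraints 1, 2, 3, and 12 give d < c, c < b, b < e, e ≤ d. Chaining: d < c < b < e ≤ d, which forces d < d — impossible.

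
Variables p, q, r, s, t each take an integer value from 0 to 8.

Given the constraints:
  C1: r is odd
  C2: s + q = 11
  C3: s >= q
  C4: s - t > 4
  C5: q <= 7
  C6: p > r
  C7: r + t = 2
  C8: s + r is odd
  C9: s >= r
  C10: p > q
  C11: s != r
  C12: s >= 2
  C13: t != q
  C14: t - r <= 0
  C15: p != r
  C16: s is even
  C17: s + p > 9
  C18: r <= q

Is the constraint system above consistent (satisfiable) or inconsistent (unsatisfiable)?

The assignment p = 4, q = 3, r = 1, s = 8, t = 1 works:
  constraint 2 holds since s + q = 11.
  constraint 4 holds since s - t = 7.
The rest check out directly.

Satisfiable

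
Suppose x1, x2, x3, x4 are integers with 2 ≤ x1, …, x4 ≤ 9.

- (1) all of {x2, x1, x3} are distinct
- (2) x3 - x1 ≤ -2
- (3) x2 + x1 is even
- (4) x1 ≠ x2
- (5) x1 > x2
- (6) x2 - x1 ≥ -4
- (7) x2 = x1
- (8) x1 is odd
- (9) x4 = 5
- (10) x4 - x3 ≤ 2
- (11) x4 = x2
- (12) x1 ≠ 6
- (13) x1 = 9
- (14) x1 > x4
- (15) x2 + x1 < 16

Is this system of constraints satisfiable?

Unsatisfiable

Constraint 9 fixes x4 = 5 and constraint 13 fixes x1 = 9. Constraints 7 and 11 give x4 = x2 = x1, so x4 = x1. But 5 ≠ 9 — contradiction.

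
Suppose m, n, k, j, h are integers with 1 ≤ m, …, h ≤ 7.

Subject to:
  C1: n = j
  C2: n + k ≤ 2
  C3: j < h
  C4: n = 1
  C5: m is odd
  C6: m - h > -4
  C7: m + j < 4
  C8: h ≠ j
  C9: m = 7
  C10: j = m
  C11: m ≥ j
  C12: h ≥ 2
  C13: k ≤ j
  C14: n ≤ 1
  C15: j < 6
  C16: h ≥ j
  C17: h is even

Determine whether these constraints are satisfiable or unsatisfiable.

Constraint 4 fixes n = 1 and constraint 9 fixes m = 7. Constraints 1 and 10 give n = j = m, so n = m. But 1 ≠ 7 — contradiction.

Unsatisfiable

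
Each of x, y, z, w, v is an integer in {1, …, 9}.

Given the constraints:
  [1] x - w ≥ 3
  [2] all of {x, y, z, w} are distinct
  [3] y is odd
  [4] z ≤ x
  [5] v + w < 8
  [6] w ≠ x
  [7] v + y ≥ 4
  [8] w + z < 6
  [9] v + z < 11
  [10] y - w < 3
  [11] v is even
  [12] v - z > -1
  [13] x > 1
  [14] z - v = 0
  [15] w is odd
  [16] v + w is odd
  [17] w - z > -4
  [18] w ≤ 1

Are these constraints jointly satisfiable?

One satisfying assignment is x = 7, y = 3, z = 4, w = 1, v = 4.
For the less obvious constraints — constraint 1: x - w = 6; constraint 5: v + w = 5; constraint 7: v + y = 7 — and the others hold by inspection.

Satisfiable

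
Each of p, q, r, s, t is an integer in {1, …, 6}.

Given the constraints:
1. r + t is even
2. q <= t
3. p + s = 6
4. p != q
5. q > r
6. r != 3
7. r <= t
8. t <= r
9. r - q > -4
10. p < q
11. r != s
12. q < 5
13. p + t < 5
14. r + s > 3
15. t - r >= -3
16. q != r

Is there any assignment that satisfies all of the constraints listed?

Unsatisfiable

Constraints 2, 5, and 8 give q ≤ t, t ≤ r, r < q. Chaining: q ≤ t ≤ r < q, which forces q < q — impossible.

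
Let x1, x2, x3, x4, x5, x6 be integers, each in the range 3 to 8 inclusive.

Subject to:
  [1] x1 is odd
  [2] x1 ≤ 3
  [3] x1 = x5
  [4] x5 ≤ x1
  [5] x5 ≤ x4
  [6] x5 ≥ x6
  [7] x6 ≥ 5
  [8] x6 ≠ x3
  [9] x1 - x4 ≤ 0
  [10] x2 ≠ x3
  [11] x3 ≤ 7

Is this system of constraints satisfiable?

Unsatisfiable

From constraints 6 and 7: x5 ≥ x6 and x6 ≥ 5, so x5 ≥ 5. From constraints 2 and 4: x5 ≤ x1 and x1 ≤ 3, so x5 ≤ 3. But 3 < 5, so no value of x5 works.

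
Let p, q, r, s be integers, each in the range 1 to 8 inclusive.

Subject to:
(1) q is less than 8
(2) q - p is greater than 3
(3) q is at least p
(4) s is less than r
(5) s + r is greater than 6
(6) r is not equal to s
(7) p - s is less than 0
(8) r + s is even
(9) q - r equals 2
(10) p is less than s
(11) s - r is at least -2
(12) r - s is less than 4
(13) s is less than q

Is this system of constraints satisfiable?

Satisfiable

Try p = 1, q = 7, r = 5, s = 3.
Check constraint 2: q - p = 6; constraint 5: s + r = 8; constraint 7: p - s = -2. The remaining constraints are straightforward to verify.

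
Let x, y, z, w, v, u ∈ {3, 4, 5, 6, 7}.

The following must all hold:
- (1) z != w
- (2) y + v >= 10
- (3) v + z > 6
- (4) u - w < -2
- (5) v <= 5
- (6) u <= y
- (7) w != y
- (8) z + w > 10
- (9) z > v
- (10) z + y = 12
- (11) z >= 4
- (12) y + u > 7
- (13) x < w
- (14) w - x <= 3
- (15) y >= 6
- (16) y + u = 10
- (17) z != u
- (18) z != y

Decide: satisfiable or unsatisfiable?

One satisfying assignment is x = 5, y = 7, z = 5, w = 6, v = 4, u = 3.
For the less obvious constraints — constraint 2: y + v = 11; constraint 3: v + z = 9; constraint 4: u - w = -3 — and the others hold by inspection.

Satisfiable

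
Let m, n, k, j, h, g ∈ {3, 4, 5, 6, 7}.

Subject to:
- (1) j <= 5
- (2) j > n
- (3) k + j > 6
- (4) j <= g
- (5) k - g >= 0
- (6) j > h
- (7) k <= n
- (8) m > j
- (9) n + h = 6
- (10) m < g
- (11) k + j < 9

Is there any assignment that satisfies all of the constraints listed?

Constraints 2, 5, 7, 8, and 10 give k ≤ n, n < j, j < m, m < g, g ≤ k. Chaining: k ≤ n < j < m < g ≤ k, which forces k < k — impossible.

Unsatisfiable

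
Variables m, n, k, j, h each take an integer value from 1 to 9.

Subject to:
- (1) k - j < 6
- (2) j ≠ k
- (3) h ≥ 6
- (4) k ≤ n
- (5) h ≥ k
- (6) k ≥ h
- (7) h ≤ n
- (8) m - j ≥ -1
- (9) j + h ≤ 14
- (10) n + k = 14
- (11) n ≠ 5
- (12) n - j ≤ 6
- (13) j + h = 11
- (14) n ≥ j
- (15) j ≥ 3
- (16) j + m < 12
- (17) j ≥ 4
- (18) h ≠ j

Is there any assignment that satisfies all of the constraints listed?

Take m = 5, n = 7, k = 7, j = 4, h = 7. Then constraint 1: k - j = 3; constraint 8: m - j = 1, and every other listed constraint is also met.

Satisfiable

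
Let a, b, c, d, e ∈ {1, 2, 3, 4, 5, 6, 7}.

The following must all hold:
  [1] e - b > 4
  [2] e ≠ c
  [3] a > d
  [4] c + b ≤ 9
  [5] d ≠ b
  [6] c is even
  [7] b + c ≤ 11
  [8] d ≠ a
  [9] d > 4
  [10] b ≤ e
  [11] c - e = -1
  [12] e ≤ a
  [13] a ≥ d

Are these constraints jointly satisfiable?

Satisfiable

Take a = 7, b = 2, c = 6, d = 5, e = 7. Then constraint 1: e - b = 5; constraint 4: c + b = 8, and every other listed constraint is also met.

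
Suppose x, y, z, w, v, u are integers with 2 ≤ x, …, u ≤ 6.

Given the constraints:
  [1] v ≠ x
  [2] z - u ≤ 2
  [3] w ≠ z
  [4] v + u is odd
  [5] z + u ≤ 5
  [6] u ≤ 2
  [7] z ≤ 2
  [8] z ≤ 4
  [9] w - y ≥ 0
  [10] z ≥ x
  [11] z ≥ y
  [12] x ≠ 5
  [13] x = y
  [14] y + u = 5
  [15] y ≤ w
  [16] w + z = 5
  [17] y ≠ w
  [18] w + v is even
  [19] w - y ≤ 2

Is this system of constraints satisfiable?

From constraints 7 and 11: y ≤ z ≤ 2. From constraint 6: u ≤ 2. Hence y + u ≤ 4. But constraint 14 requires y + u = 5, and 5 > 4. Contradiction.

Unsatisfiable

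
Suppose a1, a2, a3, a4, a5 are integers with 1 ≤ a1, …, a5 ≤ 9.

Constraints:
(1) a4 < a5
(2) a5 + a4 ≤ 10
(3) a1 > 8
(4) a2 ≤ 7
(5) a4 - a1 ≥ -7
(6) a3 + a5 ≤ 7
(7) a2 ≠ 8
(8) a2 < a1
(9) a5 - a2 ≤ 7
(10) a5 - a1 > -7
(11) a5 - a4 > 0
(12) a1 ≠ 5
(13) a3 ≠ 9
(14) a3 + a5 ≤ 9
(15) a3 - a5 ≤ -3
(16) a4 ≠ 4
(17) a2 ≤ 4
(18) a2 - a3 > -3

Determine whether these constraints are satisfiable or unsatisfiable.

Take a1 = 9, a2 = 1, a3 = 2, a4 = 2, a5 = 5. Then constraint 2: a5 + a4 = 7; constraint 5: a4 - a1 = -7, and every other listed constraint is also met.

Satisfiable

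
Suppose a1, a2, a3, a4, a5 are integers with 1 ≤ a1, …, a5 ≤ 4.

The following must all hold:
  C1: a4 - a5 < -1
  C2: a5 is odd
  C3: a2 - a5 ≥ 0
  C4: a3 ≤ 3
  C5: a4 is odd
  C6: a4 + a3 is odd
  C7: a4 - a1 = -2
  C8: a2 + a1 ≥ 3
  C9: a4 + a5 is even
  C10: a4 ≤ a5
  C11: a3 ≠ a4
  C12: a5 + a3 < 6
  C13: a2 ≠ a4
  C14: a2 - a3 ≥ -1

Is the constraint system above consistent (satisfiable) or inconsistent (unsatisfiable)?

Setting (a1, a2, a3, a4, a5) = (3, 3, 2, 1, 3) satisfies everything: constraint 1: a4 - a5 = -2; constraint 3: a2 - a5 = 0, and the others follow.

Satisfiable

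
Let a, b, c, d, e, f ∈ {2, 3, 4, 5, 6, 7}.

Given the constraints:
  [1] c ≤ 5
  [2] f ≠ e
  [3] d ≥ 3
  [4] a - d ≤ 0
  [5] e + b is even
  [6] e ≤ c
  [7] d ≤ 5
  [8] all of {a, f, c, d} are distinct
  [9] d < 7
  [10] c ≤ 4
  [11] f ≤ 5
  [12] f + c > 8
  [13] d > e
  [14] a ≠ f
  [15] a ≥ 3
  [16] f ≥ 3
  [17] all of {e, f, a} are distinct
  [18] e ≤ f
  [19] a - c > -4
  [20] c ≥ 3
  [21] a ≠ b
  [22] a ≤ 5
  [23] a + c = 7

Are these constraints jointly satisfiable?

Constraints 1, 3, 7, 11, 15, 16, 20, and 22 confine each of a, f, c, d to the 3 values {3, …, 5}.
Constraint 8 requires all 4 of them to be distinct, but only 3 values are available — impossible by the pigeonhole principle.

Unsatisfiable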